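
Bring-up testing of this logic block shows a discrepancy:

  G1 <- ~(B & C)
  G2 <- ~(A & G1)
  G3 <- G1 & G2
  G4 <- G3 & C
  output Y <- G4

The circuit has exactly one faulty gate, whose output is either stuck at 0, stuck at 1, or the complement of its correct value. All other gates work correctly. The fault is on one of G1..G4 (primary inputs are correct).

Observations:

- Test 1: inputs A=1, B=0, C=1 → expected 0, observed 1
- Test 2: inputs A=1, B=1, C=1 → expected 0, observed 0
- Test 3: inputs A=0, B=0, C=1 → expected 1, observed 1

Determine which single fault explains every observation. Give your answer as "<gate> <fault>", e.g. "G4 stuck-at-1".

Fault-free values for test 1 (A=1, B=0, C=1): G1=1, G2=0, G3=0, G4=0, giving Y=0. Observed 1.
Test 1: faults giving observed 1 are {G2 stuck-at-1, G2 inverted output, G3 stuck-at-1, G3 inverted output, G4 stuck-at-1, G4 inverted output}.
Test 2 (A=1, B=1, C=1): fault-free G1=0, G2=1, G3=0, G4=0 → 0; observed 0. Eliminates G3 stuck-at-1, G3 inverted output, G4 stuck-at-1, G4 inverted output.
Test 3 (A=0, B=0, C=1): fault-free G1=1, G2=1, G3=1, G4=1 → 1; observed 1. Eliminates G2 inverted output.
Only G2 stuck-at-1 is consistent with every test.

G2 stuck-at-1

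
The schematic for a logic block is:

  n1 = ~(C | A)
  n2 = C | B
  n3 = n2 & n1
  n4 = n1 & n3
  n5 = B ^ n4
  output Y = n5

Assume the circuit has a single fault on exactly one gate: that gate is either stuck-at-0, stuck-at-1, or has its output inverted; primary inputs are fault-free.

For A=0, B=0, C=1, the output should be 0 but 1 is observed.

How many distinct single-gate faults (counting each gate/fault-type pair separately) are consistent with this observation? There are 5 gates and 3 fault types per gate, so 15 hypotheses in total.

Fault-free: n1=0, n2=1, n3=0, n4=0, n5=0 → 0. Observed 1.
  n1: stuck-at-1, inverted output ✓; others ✗
  n2: none of the 3 fault types match ✗
  n3: none of the 3 fault types match ✗
  n4: stuck-at-1, inverted output ✓; others ✗
  n5: stuck-at-1, inverted output ✓; others ✗
Consistent faults: {n1 stuck-at-1, n1 inverted output, n4 stuck-at-1, n4 inverted output, n5 stuck-at-1, n5 inverted output} — 6 in all.

6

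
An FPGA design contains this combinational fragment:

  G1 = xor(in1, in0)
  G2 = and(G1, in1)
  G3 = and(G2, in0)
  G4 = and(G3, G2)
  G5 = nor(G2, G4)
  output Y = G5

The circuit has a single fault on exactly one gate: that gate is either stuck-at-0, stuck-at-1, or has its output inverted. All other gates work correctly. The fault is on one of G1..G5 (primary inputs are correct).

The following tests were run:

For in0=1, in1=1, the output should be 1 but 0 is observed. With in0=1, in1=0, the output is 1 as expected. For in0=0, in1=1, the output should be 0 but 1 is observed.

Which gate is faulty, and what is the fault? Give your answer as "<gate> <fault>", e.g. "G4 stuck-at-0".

Fault-free values for test 1 (in0=1, in1=1): G1=0, G2=0, G3=0, G4=0, G5=1, giving Y=1. Observed 0.
Test 1: faults giving observed 0 are {G1 stuck-at-1, G1 inverted output, G2 stuck-at-1, G2 inverted output, G4 stuck-at-1, G4 inverted output, G5 stuck-at-0, G5 inverted output}.
Test 2 (in0=1, in1=0): fault-free G1=1, G2=0, G3=0, G4=0, G5=1 → 1; observed 1. Eliminates G2 stuck-at-1, G2 inverted output, G4 stuck-at-1, G4 inverted output, G5 stuck-at-0, G5 inverted output.
Test 3 (in0=0, in1=1): fault-free G1=1, G2=1, G3=0, G4=0, G5=0 → 0; observed 1. Eliminates G1 stuck-at-1.
Only G1 inverted output is consistent with every test.

G1 inverted output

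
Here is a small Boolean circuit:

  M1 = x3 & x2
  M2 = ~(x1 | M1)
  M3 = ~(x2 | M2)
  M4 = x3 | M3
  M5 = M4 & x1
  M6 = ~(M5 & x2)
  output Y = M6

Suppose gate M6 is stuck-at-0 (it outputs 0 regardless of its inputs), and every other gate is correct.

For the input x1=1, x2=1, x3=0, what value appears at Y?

0

Propagate with M6 forced: M1=0, M2=0, M3=0, M4=0, M5=0, M6=0 [stuck-at-0].
So Y = 0. (Without the fault it would be 1.)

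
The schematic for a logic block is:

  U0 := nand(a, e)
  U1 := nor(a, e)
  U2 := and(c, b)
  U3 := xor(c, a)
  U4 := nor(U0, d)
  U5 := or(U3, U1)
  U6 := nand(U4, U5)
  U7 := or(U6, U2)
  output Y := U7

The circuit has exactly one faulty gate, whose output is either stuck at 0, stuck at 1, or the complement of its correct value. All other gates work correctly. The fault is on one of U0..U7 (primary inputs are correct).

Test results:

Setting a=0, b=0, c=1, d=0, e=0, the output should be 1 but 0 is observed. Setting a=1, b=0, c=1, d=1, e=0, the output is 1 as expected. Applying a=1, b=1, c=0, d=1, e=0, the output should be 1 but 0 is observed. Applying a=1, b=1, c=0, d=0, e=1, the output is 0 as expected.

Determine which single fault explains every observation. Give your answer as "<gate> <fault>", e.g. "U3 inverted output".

U4 stuck-at-1

Fault-free values for test 1 (a=0, b=0, c=1, d=0, e=0): U0=1, U1=1, U2=0, U3=1, U4=0, U5=1, U6=1, U7=1, giving Y=1. Observed 0.
Test 1: faults giving observed 0 are {U0 stuck-at-0, U0 inverted output, U4 stuck-at-1, U4 inverted output, U6 stuck-at-0, U6 inverted output, U7 stuck-at-0, U7 inverted output}.
Test 2 (a=1, b=0, c=1, d=1, e=0): fault-free U0=1, U1=0, U2=0, U3=0, U4=0, U5=0, U6=1, U7=1 → 1; observed 1. Eliminates U6 stuck-at-0, U6 inverted output, U7 stuck-at-0, U7 inverted output.
Test 3 (a=1, b=1, c=0, d=1, e=0): fault-free U0=1, U1=0, U2=0, U3=1, U4=0, U5=1, U6=1, U7=1 → 1; observed 0. Eliminates U0 stuck-at-0, U0 inverted output.
Test 4 (a=1, b=1, c=0, d=0, e=1): fault-free U0=0, U1=0, U2=0, U3=1, U4=1, U5=1, U6=0, U7=0 → 0; observed 0. Eliminates U4 inverted output.
Only U4 stuck-at-1 is consistent with every test.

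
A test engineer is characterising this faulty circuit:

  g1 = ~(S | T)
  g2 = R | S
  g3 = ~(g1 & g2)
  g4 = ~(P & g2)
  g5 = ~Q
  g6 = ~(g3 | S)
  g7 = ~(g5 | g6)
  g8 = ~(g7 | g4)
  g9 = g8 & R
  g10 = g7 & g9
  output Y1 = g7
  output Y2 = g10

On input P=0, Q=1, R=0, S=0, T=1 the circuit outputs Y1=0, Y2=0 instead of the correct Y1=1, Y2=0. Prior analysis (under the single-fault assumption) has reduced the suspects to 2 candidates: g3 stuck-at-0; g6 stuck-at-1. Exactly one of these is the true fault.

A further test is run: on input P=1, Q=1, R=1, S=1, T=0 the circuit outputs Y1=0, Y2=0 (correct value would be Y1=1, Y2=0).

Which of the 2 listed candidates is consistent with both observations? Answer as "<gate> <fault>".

Evaluate each candidate on input P=1, Q=1, R=1, S=1, T=0:
  g3 stuck-at-0: g1=0, g2=1, g3=0 [stuck-at-0], g4=0, g5=0, g6=0, g7=1, g8=0, g9=0, g10=0 → Y1=1, Y2=0 — eliminated
  g6 stuck-at-1: g1=0, g2=1, g3=1, g4=0, g5=0, g6=1 [stuck-at-1], g7=0, g8=1, g9=1, g10=0 → Y1=0, Y2=0 — matches
Only g6 stuck-at-1 reproduces the observed Y1=0, Y2=0.

g6 stuck-at-1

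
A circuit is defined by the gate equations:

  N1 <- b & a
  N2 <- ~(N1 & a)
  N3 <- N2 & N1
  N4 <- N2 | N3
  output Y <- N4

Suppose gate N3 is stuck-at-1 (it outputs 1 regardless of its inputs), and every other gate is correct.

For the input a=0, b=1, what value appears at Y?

1

Propagate with N3 forced: N1=0, N2=1, N3=1 [stuck-at-1], N4=1.
So Y = 1. (Same as the fault-free value — the fault is masked on this input.)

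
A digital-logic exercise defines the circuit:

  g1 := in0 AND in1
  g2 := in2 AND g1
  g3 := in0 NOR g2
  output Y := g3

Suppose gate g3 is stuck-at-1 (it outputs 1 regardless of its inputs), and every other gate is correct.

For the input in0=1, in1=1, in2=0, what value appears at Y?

1

Propagate with g3 forced: g1=1, g2=0, g3=1 [stuck-at-1].
So Y = 1. (Without the fault it would be 0.)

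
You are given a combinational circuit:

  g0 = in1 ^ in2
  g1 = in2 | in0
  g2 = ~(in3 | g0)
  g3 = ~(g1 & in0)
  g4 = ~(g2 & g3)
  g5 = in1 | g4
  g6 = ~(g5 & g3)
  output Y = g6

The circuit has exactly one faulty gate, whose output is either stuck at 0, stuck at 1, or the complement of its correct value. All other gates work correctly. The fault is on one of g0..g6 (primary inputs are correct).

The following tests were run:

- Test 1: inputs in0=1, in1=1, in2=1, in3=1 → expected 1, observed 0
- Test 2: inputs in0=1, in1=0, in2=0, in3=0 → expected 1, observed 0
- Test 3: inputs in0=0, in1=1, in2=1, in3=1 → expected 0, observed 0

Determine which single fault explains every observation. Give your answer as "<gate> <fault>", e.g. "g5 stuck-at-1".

Fault-free values for test 1 (in0=1, in1=1, in2=1, in3=1): g0=0, g1=1, g2=0, g3=0, g4=1, g5=1, g6=1, giving Y=1. Observed 0.
Test 1: faults giving observed 0 are {g1 stuck-at-0, g1 inverted output, g3 stuck-at-1, g3 inverted output, g6 stuck-at-0, g6 inverted output}.
Test 2 (in0=1, in1=0, in2=0, in3=0): fault-free g0=0, g1=1, g2=1, g3=0, g4=1, g5=1, g6=1 → 1; observed 0. Eliminates g1 stuck-at-0, g1 inverted output, g3 stuck-at-1, g3 inverted output.
Test 3 (in0=0, in1=1, in2=1, in3=1): fault-free g0=0, g1=1, g2=0, g3=1, g4=1, g5=1, g6=0 → 0; observed 0. Eliminates g6 inverted output.
Only g6 stuck-at-0 is consistent with every test.

g6 stuck-at-0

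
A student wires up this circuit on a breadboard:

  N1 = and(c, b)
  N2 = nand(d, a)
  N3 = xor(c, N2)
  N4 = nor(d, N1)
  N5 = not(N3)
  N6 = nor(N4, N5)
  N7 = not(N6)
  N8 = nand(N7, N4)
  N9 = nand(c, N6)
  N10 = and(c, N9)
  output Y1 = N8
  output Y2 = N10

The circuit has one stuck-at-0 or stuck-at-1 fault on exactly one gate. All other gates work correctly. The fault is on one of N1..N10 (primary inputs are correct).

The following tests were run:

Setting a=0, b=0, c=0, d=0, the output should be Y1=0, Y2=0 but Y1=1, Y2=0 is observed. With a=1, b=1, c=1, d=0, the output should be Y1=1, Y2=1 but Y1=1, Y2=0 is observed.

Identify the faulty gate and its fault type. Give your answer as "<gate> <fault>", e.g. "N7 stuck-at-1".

Fault-free values for test 1 (a=0, b=0, c=0, d=0): N1=0, N2=1, N3=1, N4=1, N5=0, N6=0, N7=1, N8=0, N9=1, N10=0, giving Y1=0, Y2=0. Observed Y1=1, Y2=0.
Test 1: faults giving observed Y1=1, Y2=0 are {N1 stuck-at-1, N4 stuck-at-0, N6 stuck-at-1, N7 stuck-at-0, N8 stuck-at-1}.
Test 2 (a=1, b=1, c=1, d=0): fault-free N1=1, N2=1, N3=0, N4=0, N5=1, N6=0, N7=1, N8=1, N9=1, N10=1 → Y1=1, Y2=1; observed Y1=1, Y2=0. Eliminates N1 stuck-at-1, N4 stuck-at-0, N7 stuck-at-0, N8 stuck-at-1.
Only N6 stuck-at-1 is consistent with every test.

N6 stuck-at-1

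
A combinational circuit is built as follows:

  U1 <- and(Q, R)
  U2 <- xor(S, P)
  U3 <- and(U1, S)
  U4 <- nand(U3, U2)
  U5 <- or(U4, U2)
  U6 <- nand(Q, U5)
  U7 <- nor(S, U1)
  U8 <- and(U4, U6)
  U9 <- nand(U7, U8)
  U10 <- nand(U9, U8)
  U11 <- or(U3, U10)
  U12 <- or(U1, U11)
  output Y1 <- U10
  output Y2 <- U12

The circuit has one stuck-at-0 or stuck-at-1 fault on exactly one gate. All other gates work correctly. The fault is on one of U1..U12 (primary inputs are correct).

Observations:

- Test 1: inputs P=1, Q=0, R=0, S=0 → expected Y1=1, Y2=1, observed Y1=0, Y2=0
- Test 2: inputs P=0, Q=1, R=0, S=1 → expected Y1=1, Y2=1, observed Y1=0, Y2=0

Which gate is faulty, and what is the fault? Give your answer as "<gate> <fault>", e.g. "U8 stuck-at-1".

Fault-free values for test 1 (P=1, Q=0, R=0, S=0): U1=0, U2=1, U3=0, U4=1, U5=1, U6=1, U7=1, U8=1, U9=0, U10=1, U11=1, U12=1, giving Y1=1, Y2=1. Observed Y1=0, Y2=0.
Test 1: faults giving observed Y1=0, Y2=0 are {U7 stuck-at-0, U9 stuck-at-1, U10 stuck-at-0}.
Test 2 (P=0, Q=1, R=0, S=1): fault-free U1=0, U2=1, U3=0, U4=1, U5=1, U6=0, U7=0, U8=0, U9=1, U10=1, U11=1, U12=1 → Y1=1, Y2=1; observed Y1=0, Y2=0. Eliminates U7 stuck-at-0, U9 stuck-at-1.
Only U10 stuck-at-0 is consistent with every test.

U10 stuck-at-0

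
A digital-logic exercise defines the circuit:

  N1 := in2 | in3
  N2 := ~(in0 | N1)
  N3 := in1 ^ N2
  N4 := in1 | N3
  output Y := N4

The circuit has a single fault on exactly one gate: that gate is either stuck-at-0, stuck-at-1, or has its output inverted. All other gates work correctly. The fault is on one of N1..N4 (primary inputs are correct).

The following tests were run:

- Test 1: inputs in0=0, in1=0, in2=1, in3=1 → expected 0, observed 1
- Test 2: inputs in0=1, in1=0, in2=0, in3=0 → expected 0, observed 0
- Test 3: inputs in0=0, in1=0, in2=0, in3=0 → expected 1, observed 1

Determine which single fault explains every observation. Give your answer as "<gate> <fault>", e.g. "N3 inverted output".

Fault-free values for test 1 (in0=0, in1=0, in2=1, in3=1): N1=1, N2=0, N3=0, N4=0, giving Y=0. Observed 1.
Test 1: faults giving observed 1 are {N1 stuck-at-0, N1 inverted output, N2 stuck-at-1, N2 inverted output, N3 stuck-at-1, N3 inverted output, N4 stuck-at-1, N4 inverted output}.
Test 2 (in0=1, in1=0, in2=0, in3=0): fault-free N1=0, N2=0, N3=0, N4=0 → 0; observed 0. Eliminates N2 stuck-at-1, N2 inverted output, N3 stuck-at-1, N3 inverted output, N4 stuck-at-1, N4 inverted output.
Test 3 (in0=0, in1=0, in2=0, in3=0): fault-free N1=0, N2=1, N3=1, N4=1 → 1; observed 1. Eliminates N1 inverted output.
Only N1 stuck-at-0 is consistent with every test.

N1 stuck-at-0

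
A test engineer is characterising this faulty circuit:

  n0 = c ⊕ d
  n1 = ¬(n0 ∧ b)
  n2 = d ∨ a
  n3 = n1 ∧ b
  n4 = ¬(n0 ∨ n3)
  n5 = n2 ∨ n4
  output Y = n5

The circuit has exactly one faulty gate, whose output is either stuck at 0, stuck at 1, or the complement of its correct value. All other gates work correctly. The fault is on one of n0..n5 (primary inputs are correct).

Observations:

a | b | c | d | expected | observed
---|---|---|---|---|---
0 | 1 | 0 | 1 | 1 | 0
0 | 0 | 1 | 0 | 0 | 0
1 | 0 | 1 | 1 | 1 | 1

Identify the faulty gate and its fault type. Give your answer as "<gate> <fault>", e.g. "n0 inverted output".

Fault-free values for test 1 (a=0, b=1, c=0, d=1): n0=1, n1=0, n2=1, n3=0, n4=0, n5=1, giving Y=1. Observed 0.
Test 1: faults giving observed 0 are {n2 stuck-at-0, n2 inverted output, n5 stuck-at-0, n5 inverted output}.
Test 2 (a=0, b=0, c=1, d=0): fault-free n0=1, n1=1, n2=0, n3=0, n4=0, n5=0 → 0; observed 0. Eliminates n2 inverted output, n5 inverted output.
Test 3 (a=1, b=0, c=1, d=1): fault-free n0=0, n1=1, n2=1, n3=0, n4=1, n5=1 → 1; observed 1. Eliminates n5 stuck-at-0.
Only n2 stuck-at-0 is consistent with every test.

n2 stuck-at-0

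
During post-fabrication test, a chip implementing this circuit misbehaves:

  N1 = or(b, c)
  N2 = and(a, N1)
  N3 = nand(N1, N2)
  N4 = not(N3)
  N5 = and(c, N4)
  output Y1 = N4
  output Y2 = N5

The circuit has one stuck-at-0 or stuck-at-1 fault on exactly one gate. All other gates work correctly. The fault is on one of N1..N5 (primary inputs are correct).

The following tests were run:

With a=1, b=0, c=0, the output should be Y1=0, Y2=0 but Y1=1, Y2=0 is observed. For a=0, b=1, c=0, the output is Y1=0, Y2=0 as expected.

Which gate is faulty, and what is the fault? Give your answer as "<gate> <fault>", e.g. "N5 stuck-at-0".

N1 stuck-at-1

Fault-free values for test 1 (a=1, b=0, c=0): N1=0, N2=0, N3=1, N4=0, N5=0, giving Y1=0, Y2=0. Observed Y1=1, Y2=0.
Test 1: faults giving observed Y1=1, Y2=0 are {N1 stuck-at-1, N3 stuck-at-0, N4 stuck-at-1}.
Test 2 (a=0, b=1, c=0): fault-free N1=1, N2=0, N3=1, N4=0, N5=0 → Y1=0, Y2=0; observed Y1=0, Y2=0. Eliminates N3 stuck-at-0, N4 stuck-at-1.
Only N1 stuck-at-1 is consistent with every test.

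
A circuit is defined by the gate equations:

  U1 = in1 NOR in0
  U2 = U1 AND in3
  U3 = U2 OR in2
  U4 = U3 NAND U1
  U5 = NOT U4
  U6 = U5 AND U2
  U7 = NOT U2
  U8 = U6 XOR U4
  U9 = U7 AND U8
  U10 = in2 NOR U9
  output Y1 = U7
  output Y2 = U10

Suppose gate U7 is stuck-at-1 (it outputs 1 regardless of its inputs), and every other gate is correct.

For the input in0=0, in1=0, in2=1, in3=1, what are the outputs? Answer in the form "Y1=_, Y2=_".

Y1=1, Y2=0

Propagate with U7 forced: U1=1, U2=1, U3=1, U4=0, U5=1, U6=1, U7=1 [stuck-at-1], U8=1, U9=1, U10=0.
So the outputs are Y1=1, Y2=0. (Without the fault they would be Y1=0, Y2=0.)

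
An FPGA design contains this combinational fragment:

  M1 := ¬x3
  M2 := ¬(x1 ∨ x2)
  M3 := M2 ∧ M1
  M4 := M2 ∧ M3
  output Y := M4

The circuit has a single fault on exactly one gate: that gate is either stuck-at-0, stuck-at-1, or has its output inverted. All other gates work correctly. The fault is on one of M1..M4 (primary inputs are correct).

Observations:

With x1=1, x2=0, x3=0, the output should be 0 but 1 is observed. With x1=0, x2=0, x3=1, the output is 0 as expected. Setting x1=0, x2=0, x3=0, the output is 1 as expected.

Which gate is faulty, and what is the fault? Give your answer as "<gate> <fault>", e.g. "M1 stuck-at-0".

M2 stuck-at-1

Fault-free values for test 1 (x1=1, x2=0, x3=0): M1=1, M2=0, M3=0, M4=0, giving Y=0. Observed 1.
Test 1: faults giving observed 1 are {M2 stuck-at-1, M2 inverted output, M4 stuck-at-1, M4 inverted output}.
Test 2 (x1=0, x2=0, x3=1): fault-free M1=0, M2=1, M3=0, M4=0 → 0; observed 0. Eliminates M4 stuck-at-1, M4 inverted output.
Test 3 (x1=0, x2=0, x3=0): fault-free M1=1, M2=1, M3=1, M4=1 → 1; observed 1. Eliminates M2 inverted output.
Only M2 stuck-at-1 is consistent with every test.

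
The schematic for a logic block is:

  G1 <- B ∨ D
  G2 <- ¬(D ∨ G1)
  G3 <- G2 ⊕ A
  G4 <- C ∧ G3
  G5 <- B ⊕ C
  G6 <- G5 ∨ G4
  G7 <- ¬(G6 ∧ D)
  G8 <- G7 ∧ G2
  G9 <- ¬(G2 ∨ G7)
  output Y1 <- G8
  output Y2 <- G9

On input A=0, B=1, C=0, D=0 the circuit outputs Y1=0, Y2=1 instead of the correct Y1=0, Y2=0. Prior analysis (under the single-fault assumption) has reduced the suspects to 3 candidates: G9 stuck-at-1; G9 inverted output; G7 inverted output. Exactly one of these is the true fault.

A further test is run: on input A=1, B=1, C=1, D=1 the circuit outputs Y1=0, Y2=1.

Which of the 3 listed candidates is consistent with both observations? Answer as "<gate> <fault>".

Evaluate each candidate on input A=1, B=1, C=1, D=1:
  G9 stuck-at-1: G1=1, G2=0, G3=1, G4=1, G5=0, G6=1, G7=0, G8=0, G9=1 [stuck-at-1] → Y1=0, Y2=1 — matches
  G9 inverted output: G1=1, G2=0, G3=1, G4=1, G5=0, G6=1, G7=0, G8=0, G9=0 [inverted output] → Y1=0, Y2=0 — eliminated
  G7 inverted output: G1=1, G2=0, G3=1, G4=1, G5=0, G6=1, G7=1 [inverted output], G8=0, G9=0 → Y1=0, Y2=0 — eliminated
Only G9 stuck-at-1 reproduces the observed Y1=0, Y2=1.

G9 stuck-at-1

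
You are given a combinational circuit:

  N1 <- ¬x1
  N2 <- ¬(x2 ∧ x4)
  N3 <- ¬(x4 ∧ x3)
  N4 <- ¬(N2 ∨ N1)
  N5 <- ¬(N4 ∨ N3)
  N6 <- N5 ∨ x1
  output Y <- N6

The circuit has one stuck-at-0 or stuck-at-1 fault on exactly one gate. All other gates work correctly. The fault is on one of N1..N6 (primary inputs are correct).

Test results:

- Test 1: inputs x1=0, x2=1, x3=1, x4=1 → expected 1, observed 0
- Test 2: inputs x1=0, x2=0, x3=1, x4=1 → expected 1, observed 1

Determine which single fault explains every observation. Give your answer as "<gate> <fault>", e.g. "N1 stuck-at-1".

N1 stuck-at-0

Fault-free values for test 1 (x1=0, x2=1, x3=1, x4=1): N1=1, N2=0, N3=0, N4=0, N5=1, N6=1, giving Y=1. Observed 0.
Test 1: faults giving observed 0 are {N1 stuck-at-0, N3 stuck-at-1, N4 stuck-at-1, N5 stuck-at-0, N6 stuck-at-0}.
Test 2 (x1=0, x2=0, x3=1, x4=1): fault-free N1=1, N2=1, N3=0, N4=0, N5=1, N6=1 → 1; observed 1. Eliminates N3 stuck-at-1, N4 stuck-at-1, N5 stuck-at-0, N6 stuck-at-0.
Only N1 stuck-at-0 is consistent with every test.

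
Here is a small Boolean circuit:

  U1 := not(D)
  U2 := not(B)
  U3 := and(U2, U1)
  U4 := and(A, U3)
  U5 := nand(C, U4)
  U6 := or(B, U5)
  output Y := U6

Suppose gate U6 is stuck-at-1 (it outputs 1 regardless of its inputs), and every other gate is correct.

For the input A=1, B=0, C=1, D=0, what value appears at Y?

Propagate with U6 forced: U1=1, U2=1, U3=1, U4=1, U5=0, U6=1 [stuck-at-1].
So Y = 1. (Without the fault it would be 0.)

1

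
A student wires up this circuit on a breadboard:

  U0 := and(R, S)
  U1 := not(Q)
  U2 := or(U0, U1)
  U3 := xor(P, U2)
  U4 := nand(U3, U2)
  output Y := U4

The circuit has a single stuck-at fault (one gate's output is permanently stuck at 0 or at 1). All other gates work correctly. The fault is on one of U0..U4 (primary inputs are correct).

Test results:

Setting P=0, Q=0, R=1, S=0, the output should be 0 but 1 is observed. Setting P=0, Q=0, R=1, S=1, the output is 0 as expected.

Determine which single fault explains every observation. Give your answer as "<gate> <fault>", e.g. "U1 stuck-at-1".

U1 stuck-at-0

Fault-free values for test 1 (P=0, Q=0, R=1, S=0): U0=0, U1=1, U2=1, U3=1, U4=0, giving Y=0. Observed 1.
Test 1: faults giving observed 1 are {U1 stuck-at-0, U2 stuck-at-0, U3 stuck-at-0, U4 stuck-at-1}.
Test 2 (P=0, Q=0, R=1, S=1): fault-free U0=1, U1=1, U2=1, U3=1, U4=0 → 0; observed 0. Eliminates U2 stuck-at-0, U3 stuck-at-0, U4 stuck-at-1.
Only U1 stuck-at-0 is consistent with every test.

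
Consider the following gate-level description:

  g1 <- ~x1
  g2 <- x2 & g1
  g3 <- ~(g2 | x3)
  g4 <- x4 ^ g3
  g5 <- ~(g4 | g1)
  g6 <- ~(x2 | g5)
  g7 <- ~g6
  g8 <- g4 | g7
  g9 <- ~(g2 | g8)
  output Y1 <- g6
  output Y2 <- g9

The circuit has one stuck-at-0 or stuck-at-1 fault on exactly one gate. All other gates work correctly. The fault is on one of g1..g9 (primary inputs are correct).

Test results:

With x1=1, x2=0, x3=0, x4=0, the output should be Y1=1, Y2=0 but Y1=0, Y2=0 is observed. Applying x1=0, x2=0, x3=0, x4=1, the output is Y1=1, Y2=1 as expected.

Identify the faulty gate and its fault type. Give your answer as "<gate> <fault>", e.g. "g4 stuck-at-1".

g4 stuck-at-0

Fault-free values for test 1 (x1=1, x2=0, x3=0, x4=0): g1=0, g2=0, g3=1, g4=1, g5=0, g6=1, g7=0, g8=1, g9=0, giving Y1=1, Y2=0. Observed Y1=0, Y2=0.
Test 1: faults giving observed Y1=0, Y2=0 are {g2 stuck-at-1, g3 stuck-at-0, g4 stuck-at-0, g5 stuck-at-1, g6 stuck-at-0}.
Test 2 (x1=0, x2=0, x3=0, x4=1): fault-free g1=1, g2=0, g3=1, g4=0, g5=0, g6=1, g7=0, g8=0, g9=1 → Y1=1, Y2=1; observed Y1=1, Y2=1. Eliminates g2 stuck-at-1, g3 stuck-at-0, g5 stuck-at-1, g6 stuck-at-0.
Only g4 stuck-at-0 is consistent with every test.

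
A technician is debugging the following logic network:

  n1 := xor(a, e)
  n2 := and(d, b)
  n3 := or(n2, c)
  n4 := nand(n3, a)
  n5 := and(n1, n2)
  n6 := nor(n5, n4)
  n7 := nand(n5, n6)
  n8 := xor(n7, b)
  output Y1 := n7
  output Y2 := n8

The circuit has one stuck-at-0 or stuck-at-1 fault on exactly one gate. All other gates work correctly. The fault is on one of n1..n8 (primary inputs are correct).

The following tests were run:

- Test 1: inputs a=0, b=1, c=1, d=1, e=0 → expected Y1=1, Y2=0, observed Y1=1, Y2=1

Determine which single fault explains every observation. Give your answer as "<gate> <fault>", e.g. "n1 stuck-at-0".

Fault-free values for test 1 (a=0, b=1, c=1, d=1, e=0): n1=0, n2=1, n3=1, n4=1, n5=0, n6=0, n7=1, n8=0, giving Y1=1, Y2=0. Observed Y1=1, Y2=1.
Test 1: faults giving observed Y1=1, Y2=1 are {n8 stuck-at-1}.
Only n8 stuck-at-1 is consistent with every test.

n8 stuck-at-1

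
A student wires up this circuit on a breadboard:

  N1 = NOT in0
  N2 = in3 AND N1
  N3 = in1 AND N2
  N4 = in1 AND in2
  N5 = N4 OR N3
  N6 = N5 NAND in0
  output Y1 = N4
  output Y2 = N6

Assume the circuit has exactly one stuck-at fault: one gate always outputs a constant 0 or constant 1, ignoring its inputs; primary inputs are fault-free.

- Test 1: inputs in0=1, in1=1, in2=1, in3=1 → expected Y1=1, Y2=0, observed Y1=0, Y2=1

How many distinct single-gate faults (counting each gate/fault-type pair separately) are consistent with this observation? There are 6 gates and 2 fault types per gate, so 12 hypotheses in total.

Fault-free: N1=0, N2=0, N3=0, N4=1, N5=1, N6=0 → Y1=1, Y2=0. Observed Y1=0, Y2=1.
  N1 stuck-at-0: output Y1=1, Y2=0 ✗
  N1 stuck-at-1: output Y1=1, Y2=0 ✗
  N2 stuck-at-0: output Y1=1, Y2=0 ✗
  N2 stuck-at-1: output Y1=1, Y2=0 ✗
  N3 stuck-at-0: output Y1=1, Y2=0 ✗
  N3 stuck-at-1: output Y1=1, Y2=0 ✗
  N4 stuck-at-0: output Y1=0, Y2=1 ✓
  N4 stuck-at-1: output Y1=1, Y2=0 ✗
  N5 stuck-at-0: output Y1=1, Y2=1 ✗
  N5 stuck-at-1: output Y1=1, Y2=0 ✗
  N6 stuck-at-0: output Y1=1, Y2=0 ✗
  N6 stuck-at-1: output Y1=1, Y2=1 ✗
Consistent faults: {N4 stuck-at-0} — 1 in all.

1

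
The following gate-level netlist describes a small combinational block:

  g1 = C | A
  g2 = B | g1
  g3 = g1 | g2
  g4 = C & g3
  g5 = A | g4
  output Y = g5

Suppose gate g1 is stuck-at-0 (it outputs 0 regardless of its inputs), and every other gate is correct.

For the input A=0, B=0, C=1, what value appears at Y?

Propagate with g1 forced: g1=0 [stuck-at-0], g2=0, g3=0, g4=0, g5=0.
So Y = 0. (Without the fault it would be 1.)

0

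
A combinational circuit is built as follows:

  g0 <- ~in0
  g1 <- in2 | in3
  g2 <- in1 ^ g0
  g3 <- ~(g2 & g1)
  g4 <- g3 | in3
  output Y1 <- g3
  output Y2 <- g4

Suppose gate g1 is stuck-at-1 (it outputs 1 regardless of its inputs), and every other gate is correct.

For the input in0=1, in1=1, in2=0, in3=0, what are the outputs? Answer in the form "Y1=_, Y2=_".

Y1=0, Y2=0

Propagate with g1 forced: g0=0, g1=1 [stuck-at-1], g2=1, g3=0, g4=0.
So the outputs are Y1=0, Y2=0. (Without the fault they would be Y1=1, Y2=1.)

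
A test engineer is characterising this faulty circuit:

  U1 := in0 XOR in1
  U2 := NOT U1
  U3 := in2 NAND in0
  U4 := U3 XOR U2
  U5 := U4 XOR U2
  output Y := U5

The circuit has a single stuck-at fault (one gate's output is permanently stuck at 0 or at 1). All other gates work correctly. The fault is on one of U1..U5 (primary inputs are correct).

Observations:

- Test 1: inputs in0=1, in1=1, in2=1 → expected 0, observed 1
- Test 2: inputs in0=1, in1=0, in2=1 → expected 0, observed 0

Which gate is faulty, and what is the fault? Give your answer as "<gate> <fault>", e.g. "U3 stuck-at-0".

U4 stuck-at-0

Fault-free values for test 1 (in0=1, in1=1, in2=1): U1=0, U2=1, U3=0, U4=1, U5=0, giving Y=0. Observed 1.
Test 1: faults giving observed 1 are {U3 stuck-at-1, U4 stuck-at-0, U5 stuck-at-1}.
Test 2 (in0=1, in1=0, in2=1): fault-free U1=1, U2=0, U3=0, U4=0, U5=0 → 0; observed 0. Eliminates U3 stuck-at-1, U5 stuck-at-1.
Only U4 stuck-at-0 is consistent with every test.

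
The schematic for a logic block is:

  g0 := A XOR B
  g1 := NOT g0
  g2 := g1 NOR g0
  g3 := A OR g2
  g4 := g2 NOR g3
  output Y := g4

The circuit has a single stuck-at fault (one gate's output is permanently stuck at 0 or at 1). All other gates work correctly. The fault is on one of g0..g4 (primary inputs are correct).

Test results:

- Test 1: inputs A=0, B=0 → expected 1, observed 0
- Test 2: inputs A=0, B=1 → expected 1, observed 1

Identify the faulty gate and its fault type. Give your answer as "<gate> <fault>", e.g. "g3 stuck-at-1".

Fault-free values for test 1 (A=0, B=0): g0=0, g1=1, g2=0, g3=0, g4=1, giving Y=1. Observed 0.
Test 1: faults giving observed 0 are {g1 stuck-at-0, g2 stuck-at-1, g3 stuck-at-1, g4 stuck-at-0}.
Test 2 (A=0, B=1): fault-free g0=1, g1=0, g2=0, g3=0, g4=1 → 1; observed 1. Eliminates g2 stuck-at-1, g3 stuck-at-1, g4 stuck-at-0.
Only g1 stuck-at-0 is consistent with every test.

g1 stuck-at-0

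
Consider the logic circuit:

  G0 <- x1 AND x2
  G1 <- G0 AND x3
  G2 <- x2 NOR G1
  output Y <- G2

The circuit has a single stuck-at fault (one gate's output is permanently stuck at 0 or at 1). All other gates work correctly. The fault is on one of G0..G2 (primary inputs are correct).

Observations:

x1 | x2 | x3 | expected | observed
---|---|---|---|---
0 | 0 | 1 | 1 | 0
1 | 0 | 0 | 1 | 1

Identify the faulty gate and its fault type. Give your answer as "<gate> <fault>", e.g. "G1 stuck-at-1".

G0 stuck-at-1

Fault-free values for test 1 (x1=0, x2=0, x3=1): G0=0, G1=0, G2=1, giving Y=1. Observed 0.
Test 1: faults giving observed 0 are {G0 stuck-at-1, G1 stuck-at-1, G2 stuck-at-0}.
Test 2 (x1=1, x2=0, x3=0): fault-free G0=0, G1=0, G2=1 → 1; observed 1. Eliminates G1 stuck-at-1, G2 stuck-at-0.
Only G0 stuck-at-1 is consistent with every test.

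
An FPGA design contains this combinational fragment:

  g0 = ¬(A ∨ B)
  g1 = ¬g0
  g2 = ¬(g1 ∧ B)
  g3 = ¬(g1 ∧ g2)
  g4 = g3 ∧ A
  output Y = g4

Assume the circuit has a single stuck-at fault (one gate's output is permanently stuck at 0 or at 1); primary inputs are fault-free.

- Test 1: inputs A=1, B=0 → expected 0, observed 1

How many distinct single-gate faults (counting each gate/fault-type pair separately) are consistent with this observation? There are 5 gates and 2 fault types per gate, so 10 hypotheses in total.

Fault-free: g0=0, g1=1, g2=1, g3=0, g4=0 → 0. Observed 1.
  g0 stuck-at-0: output 0 ✗
  g0 stuck-at-1: output 1 ✓
  g1 stuck-at-0: output 1 ✓
  g1 stuck-at-1: output 0 ✗
  g2 stuck-at-0: output 1 ✓
  g2 stuck-at-1: output 0 ✗
  g3 stuck-at-0: output 0 ✗
  g3 stuck-at-1: output 1 ✓
  g4 stuck-at-0: output 0 ✗
  g4 stuck-at-1: output 1 ✓
Consistent faults: {g0 stuck-at-1, g1 stuck-at-0, g2 stuck-at-0, g3 stuck-at-1, g4 stuck-at-1} — 5 in all.

5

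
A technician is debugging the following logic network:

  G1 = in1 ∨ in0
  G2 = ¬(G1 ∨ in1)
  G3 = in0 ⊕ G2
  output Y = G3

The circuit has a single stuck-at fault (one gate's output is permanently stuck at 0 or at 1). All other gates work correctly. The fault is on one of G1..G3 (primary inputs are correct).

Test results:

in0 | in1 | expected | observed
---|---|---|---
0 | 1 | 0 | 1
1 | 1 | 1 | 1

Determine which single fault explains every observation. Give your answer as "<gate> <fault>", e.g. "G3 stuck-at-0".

G3 stuck-at-1

Fault-free values for test 1 (in0=0, in1=1): G1=1, G2=0, G3=0, giving Y=0. Observed 1.
Test 1: faults giving observed 1 are {G2 stuck-at-1, G3 stuck-at-1}.
Test 2 (in0=1, in1=1): fault-free G1=1, G2=0, G3=1 → 1; observed 1. Eliminates G2 stuck-at-1.
Only G3 stuck-at-1 is consistent with every test.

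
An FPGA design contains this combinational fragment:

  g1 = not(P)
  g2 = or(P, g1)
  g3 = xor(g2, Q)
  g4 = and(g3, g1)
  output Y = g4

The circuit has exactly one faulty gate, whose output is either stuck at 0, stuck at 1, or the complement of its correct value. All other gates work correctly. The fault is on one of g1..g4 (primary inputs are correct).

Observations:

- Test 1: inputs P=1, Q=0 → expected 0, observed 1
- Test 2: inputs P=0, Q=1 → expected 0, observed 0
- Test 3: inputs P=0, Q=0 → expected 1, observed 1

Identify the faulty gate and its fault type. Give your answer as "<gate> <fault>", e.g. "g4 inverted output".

g1 stuck-at-1

Fault-free values for test 1 (P=1, Q=0): g1=0, g2=1, g3=1, g4=0, giving Y=0. Observed 1.
Test 1: faults giving observed 1 are {g1 stuck-at-1, g1 inverted output, g4 stuck-at-1, g4 inverted output}.
Test 2 (P=0, Q=1): fault-free g1=1, g2=1, g3=0, g4=0 → 0; observed 0. Eliminates g4 stuck-at-1, g4 inverted output.
Test 3 (P=0, Q=0): fault-free g1=1, g2=1, g3=1, g4=1 → 1; observed 1. Eliminates g1 inverted output.
Only g1 stuck-at-1 is consistent with every test.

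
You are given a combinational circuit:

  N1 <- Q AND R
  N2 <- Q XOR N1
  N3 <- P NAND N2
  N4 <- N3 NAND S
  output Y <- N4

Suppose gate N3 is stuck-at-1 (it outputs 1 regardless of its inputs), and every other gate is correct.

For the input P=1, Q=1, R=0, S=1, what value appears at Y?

0

Propagate with N3 forced: N1=0, N2=1, N3=1 [stuck-at-1], N4=0.
So Y = 0. (Without the fault it would be 1.)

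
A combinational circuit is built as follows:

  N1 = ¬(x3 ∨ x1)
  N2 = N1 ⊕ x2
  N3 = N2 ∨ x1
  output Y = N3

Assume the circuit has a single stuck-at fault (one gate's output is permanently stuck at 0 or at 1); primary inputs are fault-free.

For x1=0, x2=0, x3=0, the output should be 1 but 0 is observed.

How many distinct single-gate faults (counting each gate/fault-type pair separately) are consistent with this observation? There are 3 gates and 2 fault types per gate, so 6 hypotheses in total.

3

Fault-free: N1=1, N2=1, N3=1 → 1. Observed 0.
  N1 stuck-at-0: output 0 ✓
  N1 stuck-at-1: output 1 ✗
  N2 stuck-at-0: output 0 ✓
  N2 stuck-at-1: output 1 ✗
  N3 stuck-at-0: output 0 ✓
  N3 stuck-at-1: output 1 ✗
Consistent faults: {N1 stuck-at-0, N2 stuck-at-0, N3 stuck-at-0} — 3 in all.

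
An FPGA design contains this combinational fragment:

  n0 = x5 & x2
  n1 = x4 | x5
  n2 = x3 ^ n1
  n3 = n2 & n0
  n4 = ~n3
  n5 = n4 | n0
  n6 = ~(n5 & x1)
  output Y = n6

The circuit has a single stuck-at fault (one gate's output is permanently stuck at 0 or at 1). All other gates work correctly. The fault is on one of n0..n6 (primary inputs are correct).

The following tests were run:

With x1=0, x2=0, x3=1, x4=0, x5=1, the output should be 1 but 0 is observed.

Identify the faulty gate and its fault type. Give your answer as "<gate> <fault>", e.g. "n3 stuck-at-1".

n6 stuck-at-0

Fault-free values for test 1 (x1=0, x2=0, x3=1, x4=0, x5=1): n0=0, n1=1, n2=0, n3=0, n4=1, n5=1, n6=1, giving Y=1. Observed 0.
Test 1: faults giving observed 0 are {n6 stuck-at-0}.
Only n6 stuck-at-0 is consistent with every test.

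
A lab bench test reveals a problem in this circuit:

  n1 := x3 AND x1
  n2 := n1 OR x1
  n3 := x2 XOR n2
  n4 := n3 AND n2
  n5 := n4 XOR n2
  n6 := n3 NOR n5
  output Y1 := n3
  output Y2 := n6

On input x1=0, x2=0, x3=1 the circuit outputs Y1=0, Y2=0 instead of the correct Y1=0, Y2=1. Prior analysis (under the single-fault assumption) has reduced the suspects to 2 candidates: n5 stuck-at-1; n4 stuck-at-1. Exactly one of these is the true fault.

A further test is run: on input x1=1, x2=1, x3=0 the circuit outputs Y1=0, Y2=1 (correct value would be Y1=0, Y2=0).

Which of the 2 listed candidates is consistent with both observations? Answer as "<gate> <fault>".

n4 stuck-at-1

Evaluate each candidate on input x1=1, x2=1, x3=0:
  n5 stuck-at-1: n1=0, n2=1, n3=0, n4=0, n5=1 [stuck-at-1], n6=0 → Y1=0, Y2=0 — eliminated
  n4 stuck-at-1: n1=0, n2=1, n3=0, n4=1 [stuck-at-1], n5=0, n6=1 → Y1=0, Y2=1 — matches
Only n4 stuck-at-1 reproduces the observed Y1=0, Y2=1.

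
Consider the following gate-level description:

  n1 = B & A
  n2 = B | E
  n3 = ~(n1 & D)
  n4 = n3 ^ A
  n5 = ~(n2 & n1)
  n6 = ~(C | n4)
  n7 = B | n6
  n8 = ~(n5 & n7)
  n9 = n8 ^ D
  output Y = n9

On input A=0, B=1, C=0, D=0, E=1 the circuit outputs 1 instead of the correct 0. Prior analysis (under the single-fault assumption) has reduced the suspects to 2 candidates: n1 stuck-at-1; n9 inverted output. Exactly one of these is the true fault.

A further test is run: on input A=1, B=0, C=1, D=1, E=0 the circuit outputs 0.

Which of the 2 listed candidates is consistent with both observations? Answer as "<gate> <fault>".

n1 stuck-at-1

Evaluate each candidate on input A=1, B=0, C=1, D=1, E=0:
  n1 stuck-at-1: n1=1 [stuck-at-1], n2=0, n3=0, n4=1, n5=1, n6=0, n7=0, n8=1, n9=0 → 0 — matches
  n9 inverted output: n1=0, n2=0, n3=1, n4=0, n5=1, n6=0, n7=0, n8=1, n9=1 [inverted output] → 1 — eliminated
Only n1 stuck-at-1 reproduces the observed 0.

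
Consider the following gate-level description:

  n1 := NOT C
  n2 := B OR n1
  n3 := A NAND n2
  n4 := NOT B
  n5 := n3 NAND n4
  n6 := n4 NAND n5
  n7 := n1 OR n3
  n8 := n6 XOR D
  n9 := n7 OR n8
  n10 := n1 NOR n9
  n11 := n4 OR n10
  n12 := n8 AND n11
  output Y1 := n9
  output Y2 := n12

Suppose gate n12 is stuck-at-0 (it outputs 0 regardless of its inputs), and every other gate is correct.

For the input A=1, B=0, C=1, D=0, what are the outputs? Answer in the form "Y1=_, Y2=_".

Y1=1, Y2=0

Propagate with n12 forced: n1=0, n2=0, n3=1, n4=1, n5=0, n6=1, n7=1, n8=1, n9=1, n10=0, n11=1, n12=0 [stuck-at-0].
So the outputs are Y1=1, Y2=0. (Without the fault they would be Y1=1, Y2=1.)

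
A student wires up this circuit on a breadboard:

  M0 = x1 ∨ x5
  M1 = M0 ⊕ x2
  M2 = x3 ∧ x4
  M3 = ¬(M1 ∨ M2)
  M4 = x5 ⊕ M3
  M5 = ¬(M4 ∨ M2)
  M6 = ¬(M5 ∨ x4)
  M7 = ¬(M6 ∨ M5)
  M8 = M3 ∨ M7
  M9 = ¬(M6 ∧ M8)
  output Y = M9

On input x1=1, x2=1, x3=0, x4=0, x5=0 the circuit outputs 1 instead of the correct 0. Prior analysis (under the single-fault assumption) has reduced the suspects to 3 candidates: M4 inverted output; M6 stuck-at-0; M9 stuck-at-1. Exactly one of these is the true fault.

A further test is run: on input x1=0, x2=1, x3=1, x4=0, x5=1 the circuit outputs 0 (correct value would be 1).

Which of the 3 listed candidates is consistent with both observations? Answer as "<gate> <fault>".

M4 inverted output

Evaluate each candidate on input x1=0, x2=1, x3=1, x4=0, x5=1:
  M4 inverted output: M0=1, M1=0, M2=0, M3=1, M4=1 [inverted output], M5=0, M6=1, M7=0, M8=1, M9=0 → 0 — matches
  M6 stuck-at-0: M0=1, M1=0, M2=0, M3=1, M4=0, M5=1, M6=0 [stuck-at-0], M7=0, M8=1, M9=1 → 1 — eliminated
  M9 stuck-at-1: M0=1, M1=0, M2=0, M3=1, M4=0, M5=1, M6=0, M7=0, M8=1, M9=1 [stuck-at-1] → 1 — eliminated
Only M4 inverted output reproduces the observed 0.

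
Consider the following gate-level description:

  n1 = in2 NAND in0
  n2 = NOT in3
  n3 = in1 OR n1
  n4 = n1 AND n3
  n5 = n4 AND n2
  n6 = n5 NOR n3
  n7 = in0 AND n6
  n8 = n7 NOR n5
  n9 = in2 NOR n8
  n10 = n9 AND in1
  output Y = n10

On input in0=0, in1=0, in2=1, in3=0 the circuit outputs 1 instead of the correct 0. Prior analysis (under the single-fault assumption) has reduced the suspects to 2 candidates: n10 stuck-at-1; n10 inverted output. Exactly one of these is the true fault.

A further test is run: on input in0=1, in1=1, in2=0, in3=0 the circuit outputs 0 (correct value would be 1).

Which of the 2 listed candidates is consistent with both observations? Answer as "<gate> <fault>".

Evaluate each candidate on input in0=1, in1=1, in2=0, in3=0:
  n10 stuck-at-1: n1=1, n2=1, n3=1, n4=1, n5=1, n6=0, n7=0, n8=0, n9=1, n10=1 [stuck-at-1] → 1 — eliminated
  n10 inverted output: n1=1, n2=1, n3=1, n4=1, n5=1, n6=0, n7=0, n8=0, n9=1, n10=0 [inverted output] → 0 — matches
Only n10 inverted output reproduces the observed 0.

n10 inverted output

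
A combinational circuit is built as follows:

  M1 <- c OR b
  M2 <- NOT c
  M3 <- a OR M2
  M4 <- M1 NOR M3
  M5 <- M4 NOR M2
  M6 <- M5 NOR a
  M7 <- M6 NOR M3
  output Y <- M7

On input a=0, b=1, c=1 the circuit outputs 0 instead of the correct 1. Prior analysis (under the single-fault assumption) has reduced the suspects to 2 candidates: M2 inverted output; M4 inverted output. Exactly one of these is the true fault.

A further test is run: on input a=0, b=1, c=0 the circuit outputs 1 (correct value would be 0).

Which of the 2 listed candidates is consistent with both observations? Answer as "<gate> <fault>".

M2 inverted output

Evaluate each candidate on input a=0, b=1, c=0:
  M2 inverted output: M1=1, M2=0 [inverted output], M3=0, M4=0, M5=1, M6=0, M7=1 → 1 — matches
  M4 inverted output: M1=1, M2=1, M3=1, M4=1 [inverted output], M5=0, M6=1, M7=0 → 0 — eliminated
Only M2 inverted output reproduces the observed 1.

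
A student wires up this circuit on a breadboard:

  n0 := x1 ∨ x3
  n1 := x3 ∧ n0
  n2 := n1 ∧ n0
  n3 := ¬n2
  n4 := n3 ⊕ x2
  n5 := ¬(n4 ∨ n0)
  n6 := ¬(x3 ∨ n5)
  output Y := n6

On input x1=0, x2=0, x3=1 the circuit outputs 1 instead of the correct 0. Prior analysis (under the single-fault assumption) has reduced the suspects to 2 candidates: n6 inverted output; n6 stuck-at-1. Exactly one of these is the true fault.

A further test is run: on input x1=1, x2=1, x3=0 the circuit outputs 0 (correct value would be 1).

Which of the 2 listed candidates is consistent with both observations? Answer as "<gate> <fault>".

Evaluate each candidate on input x1=1, x2=1, x3=0:
  n6 inverted output: n0=1, n1=0, n2=0, n3=1, n4=0, n5=0, n6=0 [inverted output] → 0 — matches
  n6 stuck-at-1: n0=1, n1=0, n2=0, n3=1, n4=0, n5=0, n6=1 [stuck-at-1] → 1 — eliminated
Only n6 inverted output reproduces the observed 0.

n6 inverted output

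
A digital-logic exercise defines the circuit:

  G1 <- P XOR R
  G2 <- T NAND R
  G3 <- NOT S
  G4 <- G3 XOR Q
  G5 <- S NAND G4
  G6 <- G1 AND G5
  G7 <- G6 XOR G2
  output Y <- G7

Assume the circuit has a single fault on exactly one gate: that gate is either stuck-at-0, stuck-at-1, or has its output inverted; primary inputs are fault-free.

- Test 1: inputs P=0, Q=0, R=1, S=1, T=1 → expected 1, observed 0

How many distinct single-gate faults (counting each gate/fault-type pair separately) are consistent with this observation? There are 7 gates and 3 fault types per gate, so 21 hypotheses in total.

Fault-free: G1=1, G2=0, G3=0, G4=0, G5=1, G6=1, G7=1 → 1. Observed 0.
  G1: stuck-at-0, inverted output ✓; others ✗
  G2: stuck-at-1, inverted output ✓; others ✗
  G3: stuck-at-1, inverted output ✓; others ✗
  G4: stuck-at-1, inverted output ✓; others ✗
  G5: stuck-at-0, inverted output ✓; others ✗
  G6: stuck-at-0, inverted output ✓; others ✗
  G7: stuck-at-0, inverted output ✓; others ✗
Consistent faults: {G1 stuck-at-0, G1 inverted output, G2 stuck-at-1, G2 inverted output, G3 stuck-at-1, G3 inverted output, G4 stuck-at-1, G4 inverted output, G5 stuck-at-0, G5 inverted output, G6 stuck-at-0, G6 inverted output, G7 stuck-at-0, G7 inverted output} — 14 in all.

14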